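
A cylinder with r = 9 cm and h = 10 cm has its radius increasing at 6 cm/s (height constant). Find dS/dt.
336π cm²/s

S = 2πrh + 2πr² (lateral + bases)
dS/dt = (2πh + 4πr)·dr/dt = (2π·10 + 4π·9)·6
= 336π cm²/s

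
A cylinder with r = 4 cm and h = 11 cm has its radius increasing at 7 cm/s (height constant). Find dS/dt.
266π cm²/s

S = 2πrh + 2πr² (lateral + bases)
dS/dt = (2πh + 4πr)·dr/dt = (2π·11 + 4π·4)·7
= 266π cm²/s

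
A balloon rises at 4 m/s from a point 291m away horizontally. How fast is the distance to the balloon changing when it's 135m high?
90√11434/5717 ≈ 1.683 m/s

z² = 291² + y²
z = √(291² + 135²) = 3√11434
dz/dt = y/z · dy/dt = 135/(3√11434) · 4 = 90√11434/5717 ≈ 1.683 m/s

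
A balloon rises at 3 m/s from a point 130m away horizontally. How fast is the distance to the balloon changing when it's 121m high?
363√31541/31541 ≈ 2.044 m/s

z² = 130² + y²
z = √(130² + 121²) = √31541
dz/dt = y/z · dy/dt = 121/√31541 · 3 = 363√31541/31541 ≈ 2.044 m/s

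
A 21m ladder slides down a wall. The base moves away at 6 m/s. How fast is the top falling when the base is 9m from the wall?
9√10/10 ≈ 2.846 m/s

x² + y² = 21²
2x·dx/dt + 2y·dy/dt = 0
dy/dt = -x/y · dx/dt = -9/(6√10) · 6 = -9√10/10 m/s
The top is descending at 9√10/10 ≈ 2.846 m/s.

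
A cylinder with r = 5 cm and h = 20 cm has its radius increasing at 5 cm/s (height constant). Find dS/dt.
300π cm²/s

S = 2πrh + 2πr² (lateral + bases)
dS/dt = (2πh + 4πr)·dr/dt = (2π·20 + 4π·5)·5
= 300π cm²/s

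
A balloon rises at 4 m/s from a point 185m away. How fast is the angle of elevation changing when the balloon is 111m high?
0.015898 rad/s

tan(θ) = y/185
sec²(θ) · dθ/dt = (1/185) · dy/dt
dθ/dt = cos²(θ)/185 · 4 = 185/(185² + 111²) · 4
dθ/dt = 0.015898 rad/s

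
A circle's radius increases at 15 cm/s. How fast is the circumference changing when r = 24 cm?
30π cm/s

C = 2πr
dC/dt = 2π · dr/dt = 2π · 15 = 30π cm/s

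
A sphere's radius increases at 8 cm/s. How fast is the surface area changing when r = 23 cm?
1472π cm²/s

S = 4πr²
dS/dt = dS/dr · dr/dt = 8πr · 8
At r = 23: dS/dt = 1472π cm²/s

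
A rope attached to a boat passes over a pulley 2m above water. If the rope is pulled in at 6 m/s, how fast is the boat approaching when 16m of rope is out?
16√7/7 ≈ 6.047 m/s

rope² = x² + 2²
x = √(16² - 2²) = 6√7
dx/dt = (rope/x) · d(rope)/dt = (16/(6√7)) · (-6) = -16√7/7 m/s
The boat approaches at 16√7/7 ≈ 6.047 m/s.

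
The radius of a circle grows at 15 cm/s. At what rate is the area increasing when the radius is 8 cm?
240π cm²/s

A = πr²
dA/dt = 2πr · dr/dt = 2π(8)(15) = 240π cm²/s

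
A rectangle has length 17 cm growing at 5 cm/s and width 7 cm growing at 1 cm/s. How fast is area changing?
52 cm²/s

A = lw
dA/dt = w·dl/dt + l·dw/dt = 7·5 + 17·1 = 52 cm²/s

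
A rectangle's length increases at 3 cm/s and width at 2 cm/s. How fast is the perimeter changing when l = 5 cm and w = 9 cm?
10 cm/s

P = 2(l + w)
dP/dt = 2(dl/dt + dw/dt) = 2(3 + 2) = 10 cm/s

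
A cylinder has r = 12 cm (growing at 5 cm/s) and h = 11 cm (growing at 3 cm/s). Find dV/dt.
1752π cm³/s

V = πr²h
dV/dt = 2πrh·dr/dt + πr²·dh/dt
= 2π(12)(11)(5) + π(12)²(3)
= 1752π cm³/s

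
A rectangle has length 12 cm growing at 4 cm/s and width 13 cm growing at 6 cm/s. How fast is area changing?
124 cm²/s

A = lw
dA/dt = w·dl/dt + l·dw/dt = 13·4 + 12·6 = 124 cm²/s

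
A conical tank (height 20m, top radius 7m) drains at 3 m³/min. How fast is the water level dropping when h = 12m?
25/(147π) ≈ 0.05413 m/min

r/h = 7/20, so r = (7/20)h
V = (1/3)πr²h = (1/3)π((7/20)h)²h = (49/1200)πh³
dV/dh = (49/400)πh²
dh/dt = (dV/dt)/(dV/dh) = -3/((49/400)π·12²) = -25/(147π) m/min
The level is dropping at 25/(147π) ≈ 0.05413 m/min.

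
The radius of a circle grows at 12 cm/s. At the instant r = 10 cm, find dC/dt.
24π cm/s

C = 2πr
dC/dt = 2π · dr/dt = 2π · 12 = 24π cm/s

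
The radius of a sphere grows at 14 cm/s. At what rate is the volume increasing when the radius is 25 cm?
35000π cm³/s

V = (4/3)πr³
dV/dt = dV/dr · dr/dt = 4πr² · 14
At r = 25: dV/dt = 35000π cm³/s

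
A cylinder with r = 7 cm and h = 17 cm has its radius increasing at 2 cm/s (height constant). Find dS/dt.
124π cm²/s

S = 2πrh + 2πr² (lateral + bases)
dS/dt = (2πh + 4πr)·dr/dt = (2π·17 + 4π·7)·2
= 124π cm²/s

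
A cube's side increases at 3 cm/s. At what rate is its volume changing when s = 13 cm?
1521 cm³/s

V = s³
dV/dt = 3s² · ds/dt = 3·13²·3 = 1521 cm³/s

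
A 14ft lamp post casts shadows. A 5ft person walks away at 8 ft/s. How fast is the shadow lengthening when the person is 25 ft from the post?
40/9 ft/s

By similar triangles: 14/(x+s) = 5/s
Solving: s = 5x/9
ds/dt = 5/9 · dx/dt = 5/9 · 8 = 40/9 ft/s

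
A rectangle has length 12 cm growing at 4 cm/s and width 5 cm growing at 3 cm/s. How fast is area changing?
56 cm²/s

A = lw
dA/dt = w·dl/dt + l·dw/dt = 5·4 + 12·3 = 56 cm²/s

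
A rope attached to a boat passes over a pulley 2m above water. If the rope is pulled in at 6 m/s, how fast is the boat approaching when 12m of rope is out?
36√35/35 ≈ 6.085 m/s

rope² = x² + 2²
x = √(12² - 2²) = 2√35
dx/dt = (rope/x) · d(rope)/dt = (12/(2√35)) · (-6) = -36√35/35 m/s
The boat approaches at 36√35/35 ≈ 6.085 m/s.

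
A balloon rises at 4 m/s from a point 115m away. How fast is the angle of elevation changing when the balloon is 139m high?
0.014134 rad/s

tan(θ) = y/115
sec²(θ) · dθ/dt = (1/115) · dy/dt
dθ/dt = cos²(θ)/115 · 4 = 115/(115² + 139²) · 4
dθ/dt = 0.014134 rad/s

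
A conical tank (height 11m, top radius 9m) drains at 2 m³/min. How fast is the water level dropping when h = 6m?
121/(1458π) ≈ 0.02642 m/min

r/h = 9/11, so r = (9/11)h
V = (1/3)πr²h = (1/3)π((9/11)h)²h = (27/121)πh³
dV/dh = (81/121)πh²
dh/dt = (dV/dt)/(dV/dh) = -2/((81/121)π·6²) = -121/(1458π) m/min
The level is dropping at 121/(1458π) ≈ 0.02642 m/min.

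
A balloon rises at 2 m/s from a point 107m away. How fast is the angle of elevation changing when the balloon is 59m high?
0.014334 rad/s

tan(θ) = y/107
sec²(θ) · dθ/dt = (1/107) · dy/dt
dθ/dt = cos²(θ)/107 · 2 = 107/(107² + 59²) · 2
dθ/dt = 0.014334 rad/s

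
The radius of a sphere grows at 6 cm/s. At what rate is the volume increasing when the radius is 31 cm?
23064π cm³/s

V = (4/3)πr³
dV/dt = dV/dr · dr/dt = 4πr² · 6
At r = 31: dV/dt = 23064π cm³/s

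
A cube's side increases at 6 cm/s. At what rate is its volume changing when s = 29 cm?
15138 cm³/s

V = s³
dV/dt = 3s² · ds/dt = 3·29²·6 = 15138 cm³/s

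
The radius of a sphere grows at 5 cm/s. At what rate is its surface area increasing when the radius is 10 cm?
400π cm²/s

S = 4πr²
dS/dt = dS/dr · dr/dt = 8πr · 5
At r = 10: dS/dt = 400π cm²/s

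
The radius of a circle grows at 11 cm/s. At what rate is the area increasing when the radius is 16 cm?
352π cm²/s

A = πr²
dA/dt = 2πr · dr/dt = 2π(16)(11) = 352π cm²/s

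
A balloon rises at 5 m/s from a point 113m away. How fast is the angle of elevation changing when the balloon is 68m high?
0.032484 rad/s

tan(θ) = y/113
sec²(θ) · dθ/dt = (1/113) · dy/dt
dθ/dt = cos²(θ)/113 · 5 = 113/(113² + 68²) · 5
dθ/dt = 0.032484 rad/s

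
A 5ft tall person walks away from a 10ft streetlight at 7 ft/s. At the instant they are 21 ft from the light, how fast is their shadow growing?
7 ft/s

By similar triangles: 10/(x+s) = 5/s
Solving: s = 5x/5
ds/dt = 5/5 · dx/dt = 1 · 7 = 7 ft/s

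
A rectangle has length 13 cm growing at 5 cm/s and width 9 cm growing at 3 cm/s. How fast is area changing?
84 cm²/s

A = lw
dA/dt = w·dl/dt + l·dw/dt = 9·5 + 13·3 = 84 cm²/s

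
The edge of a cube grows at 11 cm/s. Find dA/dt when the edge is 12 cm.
1584 cm²/s

A = 6s²
dA/dt = 12s · ds/dt = 12·12·11 = 1584 cm²/s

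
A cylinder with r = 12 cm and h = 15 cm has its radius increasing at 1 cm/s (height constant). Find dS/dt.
78π cm²/s

S = 2πrh + 2πr² (lateral + bases)
dS/dt = (2πh + 4πr)·dr/dt = (2π·15 + 4π·12)·1
= 78π cm²/s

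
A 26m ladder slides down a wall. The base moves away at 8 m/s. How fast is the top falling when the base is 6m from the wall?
3√10/5 ≈ 1.897 m/s

x² + y² = 26²
2x·dx/dt + 2y·dy/dt = 0
dy/dt = -x/y · dx/dt = -6/(8√10) · 8 = -3√10/5 m/s
The top is descending at 3√10/5 ≈ 1.897 m/s.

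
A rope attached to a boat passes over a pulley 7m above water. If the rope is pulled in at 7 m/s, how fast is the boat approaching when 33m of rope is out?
231√65/260 ≈ 7.163 m/s

rope² = x² + 7²
x = √(33² - 7²) = 4√65
dx/dt = (rope/x) · d(rope)/dt = (33/(4√65)) · (-7) = -231√65/260 m/s
The boat approaches at 231√65/260 ≈ 7.163 m/s.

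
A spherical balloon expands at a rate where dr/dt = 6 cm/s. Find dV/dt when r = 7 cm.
1176π cm³/s

V = (4/3)πr³
dV/dt = dV/dr · dr/dt = 4πr² · 6
At r = 7: dV/dt = 1176π cm³/s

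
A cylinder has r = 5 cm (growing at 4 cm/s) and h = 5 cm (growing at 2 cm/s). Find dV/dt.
250π cm³/s

V = πr²h
dV/dt = 2πrh·dr/dt + πr²·dh/dt
= 2π(5)(5)(4) + π(5)²(2)
= 250π cm³/s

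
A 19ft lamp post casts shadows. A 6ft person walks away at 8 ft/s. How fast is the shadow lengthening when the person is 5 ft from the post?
48/13 ft/s

By similar triangles: 19/(x+s) = 6/s
Solving: s = 6x/13
ds/dt = 6/13 · dx/dt = 6/13 · 8 = 48/13 ft/s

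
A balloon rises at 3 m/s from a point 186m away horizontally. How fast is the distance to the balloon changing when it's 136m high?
204√13273/13273 ≈ 1.771 m/s

z² = 186² + y²
z = √(186² + 136²) = 2√13273
dz/dt = y/z · dy/dt = 136/(2√13273) · 3 = 204√13273/13273 ≈ 1.771 m/s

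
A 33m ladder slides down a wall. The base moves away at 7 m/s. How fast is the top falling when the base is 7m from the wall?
49√65/260 ≈ 1.519 m/s

x² + y² = 33²
2x·dx/dt + 2y·dy/dt = 0
dy/dt = -x/y · dx/dt = -7/(4√65) · 7 = -49√65/260 m/s
The top is descending at 49√65/260 ≈ 1.519 m/s.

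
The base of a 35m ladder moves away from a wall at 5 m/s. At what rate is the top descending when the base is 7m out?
5√6/12 ≈ 1.021 m/s

x² + y² = 35²
2x·dx/dt + 2y·dy/dt = 0
dy/dt = -x/y · dx/dt = -7/(14√6) · 5 = -5√6/12 m/s
The top is descending at 5√6/12 ≈ 1.021 m/s.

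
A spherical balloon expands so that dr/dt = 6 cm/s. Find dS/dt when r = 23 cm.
1104π cm²/s

S = 4πr²
dS/dt = dS/dr · dr/dt = 8πr · 6
At r = 23: dS/dt = 1104π cm²/s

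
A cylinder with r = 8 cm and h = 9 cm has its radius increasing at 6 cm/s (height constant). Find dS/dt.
300π cm²/s

S = 2πrh + 2πr² (lateral + bases)
dS/dt = (2πh + 4πr)·dr/dt = (2π·9 + 4π·8)·6
= 300π cm²/s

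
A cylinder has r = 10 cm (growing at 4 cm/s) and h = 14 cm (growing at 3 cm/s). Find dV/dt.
1420π cm³/s

V = πr²h
dV/dt = 2πrh·dr/dt + πr²·dh/dt
= 2π(10)(14)(4) + π(10)²(3)
= 1420π cm³/s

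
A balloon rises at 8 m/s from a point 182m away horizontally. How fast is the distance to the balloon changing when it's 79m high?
632√39365/39365 ≈ 3.185 m/s

z² = 182² + y²
z = √(182² + 79²) = √39365
dz/dt = y/z · dy/dt = 79/√39365 · 8 = 632√39365/39365 ≈ 3.185 m/s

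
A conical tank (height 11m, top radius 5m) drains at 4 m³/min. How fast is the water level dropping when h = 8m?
121/(400π) ≈ 0.09629 m/min

r/h = 5/11, so r = (5/11)h
V = (1/3)πr²h = (1/3)π((5/11)h)²h = (25/363)πh³
dV/dh = (25/121)πh²
dh/dt = (dV/dt)/(dV/dh) = -4/((25/121)π·8²) = -121/(400π) m/min
The level is dropping at 121/(400π) ≈ 0.09629 m/min.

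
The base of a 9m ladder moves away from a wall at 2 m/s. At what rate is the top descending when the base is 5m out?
5√14/14 ≈ 1.336 m/s

x² + y² = 9²
2x·dx/dt + 2y·dy/dt = 0
dy/dt = -x/y · dx/dt = -5/(2√14) · 2 = -5√14/14 m/s
The top is descending at 5√14/14 ≈ 1.336 m/s.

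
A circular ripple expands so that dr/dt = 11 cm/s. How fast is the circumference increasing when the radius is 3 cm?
22π cm/s

C = 2πr
dC/dt = 2π · dr/dt = 2π · 11 = 22π cm/s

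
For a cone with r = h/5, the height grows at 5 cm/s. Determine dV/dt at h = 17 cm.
289π/5 cm³/s

V = (1/3)π(h/5)²h = πh³/75
dV/dt = πh²/25 · 5
At h = 17: dV/dt = 289π/5 cm³/s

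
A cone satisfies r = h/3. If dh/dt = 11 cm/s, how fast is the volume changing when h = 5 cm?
275π/9 cm³/s

V = (1/3)π(h/3)²h = πh³/27
dV/dt = πh²/9 · 11
At h = 5: dV/dt = 275π/9 cm³/s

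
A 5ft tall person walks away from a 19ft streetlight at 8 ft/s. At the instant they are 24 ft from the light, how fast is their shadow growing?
20/7 ft/s

By similar triangles: 19/(x+s) = 5/s
Solving: s = 5x/14
ds/dt = 5/14 · dx/dt = 5/14 · 8 = 20/7 ft/s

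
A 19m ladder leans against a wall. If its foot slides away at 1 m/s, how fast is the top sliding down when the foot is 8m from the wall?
8√33/99 ≈ 0.4642 m/s

x² + y² = 19²
2x·dx/dt + 2y·dy/dt = 0
dy/dt = -x/y · dx/dt = -8/(3√33) · 1 = -8√33/99 m/s
The top is descending at 8√33/99 ≈ 0.4642 m/s.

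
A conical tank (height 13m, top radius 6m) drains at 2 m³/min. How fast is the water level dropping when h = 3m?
169/(162π) ≈ 0.3321 m/min

r/h = 6/13, so r = (6/13)h
V = (1/3)πr²h = (1/3)π((6/13)h)²h = (12/169)πh³
dV/dh = (36/169)πh²
dh/dt = (dV/dt)/(dV/dh) = -2/((36/169)π·3²) = -169/(162π) m/min
The level is dropping at 169/(162π) ≈ 0.3321 m/min.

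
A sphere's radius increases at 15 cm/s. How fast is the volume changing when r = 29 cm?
50460π cm³/s

V = (4/3)πr³
dV/dt = dV/dr · dr/dt = 4πr² · 15
At r = 29: dV/dt = 50460π cm³/s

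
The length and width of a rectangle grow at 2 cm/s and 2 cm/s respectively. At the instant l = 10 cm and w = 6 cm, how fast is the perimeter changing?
8 cm/s

P = 2(l + w)
dP/dt = 2(dl/dt + dw/dt) = 2(2 + 2) = 8 cm/s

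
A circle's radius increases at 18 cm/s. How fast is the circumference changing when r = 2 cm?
36π cm/s

C = 2πr
dC/dt = 2π · dr/dt = 2π · 18 = 36π cm/s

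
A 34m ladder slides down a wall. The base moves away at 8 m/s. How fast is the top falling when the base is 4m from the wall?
16√285/285 ≈ 0.9478 m/s

x² + y² = 34²
2x·dx/dt + 2y·dy/dt = 0
dy/dt = -x/y · dx/dt = -4/(2√285) · 8 = -16√285/285 m/s
The top is descending at 16√285/285 ≈ 0.9478 m/s.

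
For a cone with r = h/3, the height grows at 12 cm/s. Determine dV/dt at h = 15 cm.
300π cm³/s

V = (1/3)π(h/3)²h = πh³/27
dV/dt = πh²/9 · 12
At h = 15: dV/dt = 300π cm³/s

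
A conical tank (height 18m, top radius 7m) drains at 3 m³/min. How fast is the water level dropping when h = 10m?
243/(1225π) ≈ 0.06314 m/min

r/h = 7/18, so r = (7/18)h
V = (1/3)πr²h = (1/3)π((7/18)h)²h = (49/972)πh³
dV/dh = (49/324)πh²
dh/dt = (dV/dt)/(dV/dh) = -3/((49/324)π·10²) = -243/(1225π) m/min
The level is dropping at 243/(1225π) ≈ 0.06314 m/min.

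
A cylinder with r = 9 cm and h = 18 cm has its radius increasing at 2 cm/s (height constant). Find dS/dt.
144π cm²/s

S = 2πrh + 2πr² (lateral + bases)
dS/dt = (2πh + 4πr)·dr/dt = (2π·18 + 4π·9)·2
= 144π cm²/s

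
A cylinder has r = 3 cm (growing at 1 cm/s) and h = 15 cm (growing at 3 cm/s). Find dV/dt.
117π cm³/s

V = πr²h
dV/dt = 2πrh·dr/dt + πr²·dh/dt
= 2π(3)(15)(1) + π(3)²(3)
= 117π cm³/s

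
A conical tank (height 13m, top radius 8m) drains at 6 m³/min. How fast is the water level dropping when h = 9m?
169/(864π) ≈ 0.06226 m/min

r/h = 8/13, so r = (8/13)h
V = (1/3)πr²h = (1/3)π((8/13)h)²h = (64/507)πh³
dV/dh = (64/169)πh²
dh/dt = (dV/dt)/(dV/dh) = -6/((64/169)π·9²) = -169/(864π) m/min
The level is dropping at 169/(864π) ≈ 0.06226 m/min.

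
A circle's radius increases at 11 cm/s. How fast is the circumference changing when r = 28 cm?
22π cm/s

C = 2πr
dC/dt = 2π · dr/dt = 2π · 11 = 22π cm/s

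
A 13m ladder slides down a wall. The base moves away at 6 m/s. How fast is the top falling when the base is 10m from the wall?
20√69/23 ≈ 7.223 m/s

x² + y² = 13²
2x·dx/dt + 2y·dy/dt = 0
dy/dt = -x/y · dx/dt = -10/√69 · 6 = -20√69/23 m/s
The top is descending at 20√69/23 ≈ 7.223 m/s.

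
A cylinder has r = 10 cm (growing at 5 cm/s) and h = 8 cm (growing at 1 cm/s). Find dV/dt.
900π cm³/s

V = πr²h
dV/dt = 2πrh·dr/dt + πr²·dh/dt
= 2π(10)(8)(5) + π(10)²(1)
= 900π cm³/s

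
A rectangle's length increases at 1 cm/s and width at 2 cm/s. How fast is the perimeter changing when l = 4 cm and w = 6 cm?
6 cm/s

P = 2(l + w)
dP/dt = 2(dl/dt + dw/dt) = 2(1 + 2) = 6 cm/s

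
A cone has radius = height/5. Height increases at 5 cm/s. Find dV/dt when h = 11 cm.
121π/5 cm³/s

V = (1/3)π(h/5)²h = πh³/75
dV/dt = πh²/25 · 5
At h = 11: dV/dt = 121π/5 cm³/s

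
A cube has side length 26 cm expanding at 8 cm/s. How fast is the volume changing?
16224 cm³/s

V = s³
dV/dt = 3s² · ds/dt = 3·26²·8 = 16224 cm³/s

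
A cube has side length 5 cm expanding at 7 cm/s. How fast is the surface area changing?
420 cm²/s

A = 6s²
dA/dt = 12s · ds/dt = 12·5·7 = 420 cm²/s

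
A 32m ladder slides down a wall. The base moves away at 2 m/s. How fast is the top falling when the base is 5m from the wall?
10√111/333 ≈ 0.3164 m/s

x² + y² = 32²
2x·dx/dt + 2y·dy/dt = 0
dy/dt = -x/y · dx/dt = -5/(3√111) · 2 = -10√111/333 m/s
The top is descending at 10√111/333 ≈ 0.3164 m/s.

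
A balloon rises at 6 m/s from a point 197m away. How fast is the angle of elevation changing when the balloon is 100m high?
0.024217 rad/s

tan(θ) = y/197
sec²(θ) · dθ/dt = (1/197) · dy/dt
dθ/dt = cos²(θ)/197 · 6 = 197/(197² + 100²) · 6
dθ/dt = 0.024217 rad/s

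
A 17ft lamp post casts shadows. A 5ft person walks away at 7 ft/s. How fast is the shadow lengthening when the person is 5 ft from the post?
35/12 ft/s

By similar triangles: 17/(x+s) = 5/s
Solving: s = 5x/12
ds/dt = 5/12 · dx/dt = 5/12 · 7 = 35/12 ft/s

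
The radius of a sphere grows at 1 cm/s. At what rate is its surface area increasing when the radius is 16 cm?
128π cm²/s

S = 4πr²
dS/dt = dS/dr · dr/dt = 8πr · 1
At r = 16: dS/dt = 128π cm²/s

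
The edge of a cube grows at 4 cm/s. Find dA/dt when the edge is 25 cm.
1200 cm²/s

A = 6s²
dA/dt = 12s · ds/dt = 12·25·4 = 1200 cm²/s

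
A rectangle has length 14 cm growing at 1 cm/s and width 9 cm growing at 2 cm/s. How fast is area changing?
37 cm²/s

A = lw
dA/dt = w·dl/dt + l·dw/dt = 9·1 + 14·2 = 37 cm²/s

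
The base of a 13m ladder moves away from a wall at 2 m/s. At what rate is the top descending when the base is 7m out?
7√30/30 ≈ 1.278 m/s

x² + y² = 13²
2x·dx/dt + 2y·dy/dt = 0
dy/dt = -x/y · dx/dt = -7/(2√30) · 2 = -7√30/30 m/s
The top is descending at 7√30/30 ≈ 1.278 m/s.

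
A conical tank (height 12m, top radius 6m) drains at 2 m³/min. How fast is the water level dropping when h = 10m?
2/(25π) ≈ 0.02546 m/min

r/h = 6/12, so r = (1/2)h
V = (1/3)πr²h = (1/3)π((1/2)h)²h = (1/12)πh³
dV/dh = (1/4)πh²
dh/dt = (dV/dt)/(dV/dh) = -2/((1/4)π·10²) = -2/(25π) m/min
The level is dropping at 2/(25π) ≈ 0.02546 m/min.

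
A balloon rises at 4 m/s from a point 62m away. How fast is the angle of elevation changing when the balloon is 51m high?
0.038479 rad/s

tan(θ) = y/62
sec²(θ) · dθ/dt = (1/62) · dy/dt
dθ/dt = cos²(θ)/62 · 4 = 62/(62² + 51²) · 4
dθ/dt = 0.038479 rad/s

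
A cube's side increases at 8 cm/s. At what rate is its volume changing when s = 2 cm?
96 cm³/s

V = s³
dV/dt = 3s² · ds/dt = 3·2²·8 = 96 cm³/s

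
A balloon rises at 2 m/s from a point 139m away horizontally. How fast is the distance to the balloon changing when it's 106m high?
212√30557/30557 ≈ 1.213 m/s

z² = 139² + y²
z = √(139² + 106²) = √30557
dz/dt = y/z · dy/dt = 106/√30557 · 2 = 212√30557/30557 ≈ 1.213 m/s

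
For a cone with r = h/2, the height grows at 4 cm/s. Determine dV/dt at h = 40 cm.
1600π cm³/s

V = (1/3)π(h/2)²h = πh³/12
dV/dt = πh²/4 · 4
At h = 40: dV/dt = 1600π cm³/s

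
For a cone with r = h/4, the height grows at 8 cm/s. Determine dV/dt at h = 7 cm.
49π/2 cm³/s

V = (1/3)π(h/4)²h = πh³/48
dV/dt = πh²/16 · 8
At h = 7: dV/dt = 49π/2 cm³/s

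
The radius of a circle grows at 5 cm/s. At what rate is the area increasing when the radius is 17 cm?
170π cm²/s

A = πr²
dA/dt = 2πr · dr/dt = 2π(17)(5) = 170π cm²/s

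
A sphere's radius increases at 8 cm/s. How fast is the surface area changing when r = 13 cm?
832π cm²/s

S = 4πr²
dS/dt = dS/dr · dr/dt = 8πr · 8
At r = 13: dS/dt = 832π cm²/s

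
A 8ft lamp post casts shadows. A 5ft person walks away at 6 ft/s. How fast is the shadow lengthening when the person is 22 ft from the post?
10 ft/s

By similar triangles: 8/(x+s) = 5/s
Solving: s = 5x/3
ds/dt = 5/3 · dx/dt = 5/3 · 6 = 10 ft/s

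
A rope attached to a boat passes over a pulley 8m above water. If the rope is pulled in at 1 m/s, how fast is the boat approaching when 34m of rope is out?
17√273/273 ≈ 1.029 m/s

rope² = x² + 8²
x = √(34² - 8²) = 2√273
dx/dt = (rope/x) · d(rope)/dt = (34/(2√273)) · (-1) = -17√273/273 m/s
The boat approaches at 17√273/273 ≈ 1.029 m/s.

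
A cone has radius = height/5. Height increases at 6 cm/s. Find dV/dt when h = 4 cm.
96π/25 cm³/s

V = (1/3)π(h/5)²h = πh³/75
dV/dt = πh²/25 · 6
At h = 4: dV/dt = 96π/25 cm³/s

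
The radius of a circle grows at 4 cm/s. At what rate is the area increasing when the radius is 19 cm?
152π cm²/s

A = πr²
dA/dt = 2πr · dr/dt = 2π(19)(4) = 152π cm²/s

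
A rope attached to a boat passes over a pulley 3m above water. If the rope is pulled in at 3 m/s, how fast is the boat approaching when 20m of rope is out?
60√391/391 ≈ 3.034 m/s

rope² = x² + 3²
x = √(20² - 3²) = √391
dx/dt = (rope/x) · d(rope)/dt = (20/√391) · (-3) = -60√391/391 m/s
The boat approaches at 60√391/391 ≈ 3.034 m/s.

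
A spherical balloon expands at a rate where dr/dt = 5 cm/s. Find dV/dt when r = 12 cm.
2880π cm³/s

V = (4/3)πr³
dV/dt = dV/dr · dr/dt = 4πr² · 5
At r = 12: dV/dt = 2880π cm³/s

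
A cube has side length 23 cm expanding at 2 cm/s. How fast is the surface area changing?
552 cm²/s

A = 6s²
dA/dt = 12s · ds/dt = 12·23·2 = 552 cm²/s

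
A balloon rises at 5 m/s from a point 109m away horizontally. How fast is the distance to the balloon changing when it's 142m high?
142√32045/6409 ≈ 3.966 m/s

z² = 109² + y²
z = √(109² + 142²) = √32045
dz/dt = y/z · dy/dt = 142/√32045 · 5 = 142√32045/6409 ≈ 3.966 m/s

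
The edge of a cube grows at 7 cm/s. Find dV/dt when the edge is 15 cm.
4725 cm³/s

V = s³
dV/dt = 3s² · ds/dt = 3·15²·7 = 4725 cm³/s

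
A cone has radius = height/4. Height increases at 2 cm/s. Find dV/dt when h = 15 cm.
225π/8 cm³/s

V = (1/3)π(h/4)²h = πh³/48
dV/dt = πh²/16 · 2
At h = 15: dV/dt = 225π/8 cm³/s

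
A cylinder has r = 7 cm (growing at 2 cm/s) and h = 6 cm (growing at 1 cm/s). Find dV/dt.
217π cm³/s

V = πr²h
dV/dt = 2πrh·dr/dt + πr²·dh/dt
= 2π(7)(6)(2) + π(7)²(1)
= 217π cm³/s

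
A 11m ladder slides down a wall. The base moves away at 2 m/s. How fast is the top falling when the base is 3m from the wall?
3√7/14 ≈ 0.5669 m/s

x² + y² = 11²
2x·dx/dt + 2y·dy/dt = 0
dy/dt = -x/y · dx/dt = -3/(4√7) · 2 = -3√7/14 m/s
The top is descending at 3√7/14 ≈ 0.5669 m/s.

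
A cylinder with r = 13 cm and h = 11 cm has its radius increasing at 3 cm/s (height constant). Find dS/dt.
222π cm²/s

S = 2πrh + 2πr² (lateral + bases)
dS/dt = (2πh + 4πr)·dr/dt = (2π·11 + 4π·13)·3
= 222π cm²/s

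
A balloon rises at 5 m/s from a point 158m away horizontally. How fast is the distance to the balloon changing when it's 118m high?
295√9722/9722 ≈ 2.992 m/s

z² = 158² + y²
z = √(158² + 118²) = 2√9722
dz/dt = y/z · dy/dt = 118/(2√9722) · 5 = 295√9722/9722 ≈ 2.992 m/s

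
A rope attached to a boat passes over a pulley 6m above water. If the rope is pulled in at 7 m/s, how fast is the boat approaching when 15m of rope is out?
5√21/3 ≈ 7.638 m/s

rope² = x² + 6²
x = √(15² - 6²) = 3√21
dx/dt = (rope/x) · d(rope)/dt = (15/(3√21)) · (-7) = -5√21/3 m/s
The boat approaches at 5√21/3 ≈ 7.638 m/s.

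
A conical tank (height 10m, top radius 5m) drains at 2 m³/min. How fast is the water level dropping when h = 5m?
8/(25π) ≈ 0.1019 m/min

r/h = 5/10, so r = (1/2)h
V = (1/3)πr²h = (1/3)π((1/2)h)²h = (1/12)πh³
dV/dh = (1/4)πh²
dh/dt = (dV/dt)/(dV/dh) = -2/((1/4)π·5²) = -8/(25π) m/min
The level is dropping at 8/(25π) ≈ 0.1019 m/min.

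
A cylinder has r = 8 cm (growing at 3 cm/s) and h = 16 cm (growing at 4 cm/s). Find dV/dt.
1024π cm³/s

V = πr²h
dV/dt = 2πrh·dr/dt + πr²·dh/dt
= 2π(8)(16)(3) + π(8)²(4)
= 1024π cm³/s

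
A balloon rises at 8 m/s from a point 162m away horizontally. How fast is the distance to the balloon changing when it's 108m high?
16√13/13 ≈ 4.438 m/s

z² = 162² + y²
z = √(162² + 108²) = 54√13
dz/dt = y/z · dy/dt = 108/(54√13) · 8 = 16√13/13 ≈ 4.438 m/s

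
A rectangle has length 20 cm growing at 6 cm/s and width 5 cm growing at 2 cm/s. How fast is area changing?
70 cm²/s

A = lw
dA/dt = w·dl/dt + l·dw/dt = 5·6 + 20·2 = 70 cm²/s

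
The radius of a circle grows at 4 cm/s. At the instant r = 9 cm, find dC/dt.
8π cm/s

C = 2πr
dC/dt = 2π · dr/dt = 2π · 4 = 8π cm/s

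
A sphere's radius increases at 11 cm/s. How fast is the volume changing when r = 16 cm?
11264π cm³/s

V = (4/3)πr³
dV/dt = dV/dr · dr/dt = 4πr² · 11
At r = 16: dV/dt = 11264π cm³/s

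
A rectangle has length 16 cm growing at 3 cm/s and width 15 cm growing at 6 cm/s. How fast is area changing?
141 cm²/s

A = lw
dA/dt = w·dl/dt + l·dw/dt = 15·3 + 16·6 = 141 cm²/s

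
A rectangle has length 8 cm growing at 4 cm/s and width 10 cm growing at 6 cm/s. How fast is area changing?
88 cm²/s

A = lw
dA/dt = w·dl/dt + l·dw/dt = 10·4 + 8·6 = 88 cm²/s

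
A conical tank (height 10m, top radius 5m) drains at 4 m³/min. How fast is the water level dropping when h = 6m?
4/(9π) ≈ 0.1415 m/min

r/h = 5/10, so r = (1/2)h
V = (1/3)πr²h = (1/3)π((1/2)h)²h = (1/12)πh³
dV/dh = (1/4)πh²
dh/dt = (dV/dt)/(dV/dh) = -4/((1/4)π·6²) = -4/(9π) m/min
The level is dropping at 4/(9π) ≈ 0.1415 m/min.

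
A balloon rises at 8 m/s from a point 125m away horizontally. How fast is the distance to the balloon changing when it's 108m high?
864√27289/27289 ≈ 5.23 m/s

z² = 125² + y²
z = √(125² + 108²) = √27289
dz/dt = y/z · dy/dt = 108/√27289 · 8 = 864√27289/27289 ≈ 5.23 m/s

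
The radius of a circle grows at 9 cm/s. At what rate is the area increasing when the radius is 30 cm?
540π cm²/s

A = πr²
dA/dt = 2πr · dr/dt = 2π(30)(9) = 540π cm²/s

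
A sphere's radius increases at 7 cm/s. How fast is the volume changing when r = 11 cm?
3388π cm³/s

V = (4/3)πr³
dV/dt = dV/dr · dr/dt = 4πr² · 7
At r = 11: dV/dt = 3388π cm³/s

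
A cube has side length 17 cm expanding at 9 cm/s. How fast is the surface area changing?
1836 cm²/s

A = 6s²
dA/dt = 12s · ds/dt = 12·17·9 = 1836 cm²/s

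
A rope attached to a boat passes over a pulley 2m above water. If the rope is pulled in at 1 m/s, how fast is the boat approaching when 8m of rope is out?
4√15/15 ≈ 1.033 m/s

rope² = x² + 2²
x = √(8² - 2²) = 2√15
dx/dt = (rope/x) · d(rope)/dt = (8/(2√15)) · (-1) = -4√15/15 m/s
The boat approaches at 4√15/15 ≈ 1.033 m/s.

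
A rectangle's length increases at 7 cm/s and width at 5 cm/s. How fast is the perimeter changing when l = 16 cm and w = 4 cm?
24 cm/s

P = 2(l + w)
dP/dt = 2(dl/dt + dw/dt) = 2(7 + 5) = 24 cm/s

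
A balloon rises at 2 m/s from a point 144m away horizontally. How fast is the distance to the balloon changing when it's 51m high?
34√2593/2593 ≈ 0.6677 m/s

z² = 144² + y²
z = √(144² + 51²) = 3√2593
dz/dt = y/z · dy/dt = 51/(3√2593) · 2 = 34√2593/2593 ≈ 0.6677 m/s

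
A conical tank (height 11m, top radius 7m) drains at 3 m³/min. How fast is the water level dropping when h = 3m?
121/(147π) ≈ 0.262 m/min

r/h = 7/11, so r = (7/11)h
V = (1/3)πr²h = (1/3)π((7/11)h)²h = (49/363)πh³
dV/dh = (49/121)πh²
dh/dt = (dV/dt)/(dV/dh) = -3/((49/121)π·3²) = -121/(147π) m/min
The level is dropping at 121/(147π) ≈ 0.262 m/min.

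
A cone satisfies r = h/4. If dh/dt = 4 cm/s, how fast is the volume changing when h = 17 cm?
289π/4 cm³/s

V = (1/3)π(h/4)²h = πh³/48
dV/dt = πh²/16 · 4
At h = 17: dV/dt = 289π/4 cm³/s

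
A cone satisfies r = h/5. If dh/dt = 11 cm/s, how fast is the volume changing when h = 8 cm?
704π/25 cm³/s

V = (1/3)π(h/5)²h = πh³/75
dV/dt = πh²/25 · 11
At h = 8: dV/dt = 704π/25 cm³/s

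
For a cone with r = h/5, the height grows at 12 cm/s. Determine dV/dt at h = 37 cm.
16428π/25 cm³/s

V = (1/3)π(h/5)²h = πh³/75
dV/dt = πh²/25 · 12
At h = 37: dV/dt = 16428π/25 cm³/s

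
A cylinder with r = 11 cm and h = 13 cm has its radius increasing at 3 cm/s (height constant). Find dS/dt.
210π cm²/s

S = 2πrh + 2πr² (lateral + bases)
dS/dt = (2πh + 4πr)·dr/dt = (2π·13 + 4π·11)·3
= 210π cm²/s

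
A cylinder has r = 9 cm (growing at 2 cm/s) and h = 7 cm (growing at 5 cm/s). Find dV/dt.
657π cm³/s

V = πr²h
dV/dt = 2πrh·dr/dt + πr²·dh/dt
= 2π(9)(7)(2) + π(9)²(5)
= 657π cm³/s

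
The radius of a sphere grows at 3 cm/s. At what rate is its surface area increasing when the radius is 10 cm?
240π cm²/s

S = 4πr²
dS/dt = dS/dr · dr/dt = 8πr · 3
At r = 10: dS/dt = 240π cm²/s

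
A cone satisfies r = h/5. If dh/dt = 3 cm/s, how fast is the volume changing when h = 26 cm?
2028π/25 cm³/s

V = (1/3)π(h/5)²h = πh³/75
dV/dt = πh²/25 · 3
At h = 26: dV/dt = 2028π/25 cm³/s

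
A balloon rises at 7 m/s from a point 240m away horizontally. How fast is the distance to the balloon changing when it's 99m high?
231√7489/7489 ≈ 2.669 m/s

z² = 240² + y²
z = √(240² + 99²) = 3√7489
dz/dt = y/z · dy/dt = 99/(3√7489) · 7 = 231√7489/7489 ≈ 2.669 m/s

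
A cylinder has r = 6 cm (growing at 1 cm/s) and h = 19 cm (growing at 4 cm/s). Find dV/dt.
372π cm³/s

V = πr²h
dV/dt = 2πrh·dr/dt + πr²·dh/dt
= 2π(6)(19)(1) + π(6)²(4)
= 372π cm³/s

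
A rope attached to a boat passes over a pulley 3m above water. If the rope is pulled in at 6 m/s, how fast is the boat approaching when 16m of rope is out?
96√247/247 ≈ 6.108 m/s

rope² = x² + 3²
x = √(16² - 3²) = √247
dx/dt = (rope/x) · d(rope)/dt = (16/√247) · (-6) = -96√247/247 m/s
The boat approaches at 96√247/247 ≈ 6.108 m/s.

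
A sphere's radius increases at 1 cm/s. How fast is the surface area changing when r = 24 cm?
192π cm²/s

S = 4πr²
dS/dt = dS/dr · dr/dt = 8πr · 1
At r = 24: dS/dt = 192π cm²/s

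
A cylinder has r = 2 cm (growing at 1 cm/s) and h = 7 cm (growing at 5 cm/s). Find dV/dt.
48π cm³/s

V = πr²h
dV/dt = 2πrh·dr/dt + πr²·dh/dt
= 2π(2)(7)(1) + π(2)²(5)
= 48π cm³/s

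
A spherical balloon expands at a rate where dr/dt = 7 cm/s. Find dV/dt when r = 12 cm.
4032π cm³/s

V = (4/3)πr³
dV/dt = dV/dr · dr/dt = 4πr² · 7
At r = 12: dV/dt = 4032π cm³/s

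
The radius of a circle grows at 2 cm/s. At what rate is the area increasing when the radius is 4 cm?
16π cm²/s

A = πr²
dA/dt = 2πr · dr/dt = 2π(4)(2) = 16π cm²/s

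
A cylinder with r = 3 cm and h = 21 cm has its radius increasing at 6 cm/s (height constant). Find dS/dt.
324π cm²/s

S = 2πrh + 2πr² (lateral + bases)
dS/dt = (2πh + 4πr)·dr/dt = (2π·21 + 4π·3)·6
= 324π cm²/s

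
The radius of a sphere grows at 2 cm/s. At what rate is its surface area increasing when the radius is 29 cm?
464π cm²/s

S = 4πr²
dS/dt = dS/dr · dr/dt = 8πr · 2
At r = 29: dS/dt = 464π cm²/s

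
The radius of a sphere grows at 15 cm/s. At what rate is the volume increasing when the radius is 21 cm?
26460π cm³/s

V = (4/3)πr³
dV/dt = dV/dr · dr/dt = 4πr² · 15
At r = 21: dV/dt = 26460π cm³/s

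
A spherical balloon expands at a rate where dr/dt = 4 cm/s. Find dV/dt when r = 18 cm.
5184π cm³/s

V = (4/3)πr³
dV/dt = dV/dr · dr/dt = 4πr² · 4
At r = 18: dV/dt = 5184π cm³/s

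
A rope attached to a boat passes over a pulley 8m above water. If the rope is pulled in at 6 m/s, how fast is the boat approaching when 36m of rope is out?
54√77/77 ≈ 6.154 m/s

rope² = x² + 8²
x = √(36² - 8²) = 4√77
dx/dt = (rope/x) · d(rope)/dt = (36/(4√77)) · (-6) = -54√77/77 m/s
The boat approaches at 54√77/77 ≈ 6.154 m/s.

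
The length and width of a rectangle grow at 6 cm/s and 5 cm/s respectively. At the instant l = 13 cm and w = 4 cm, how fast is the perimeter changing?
22 cm/s

P = 2(l + w)
dP/dt = 2(dl/dt + dw/dt) = 2(6 + 5) = 22 cm/s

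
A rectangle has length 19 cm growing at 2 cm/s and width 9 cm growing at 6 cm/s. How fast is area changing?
132 cm²/s

A = lw
dA/dt = w·dl/dt + l·dw/dt = 9·2 + 19·6 = 132 cm²/s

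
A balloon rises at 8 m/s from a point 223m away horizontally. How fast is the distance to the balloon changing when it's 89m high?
356√2306/5765 ≈ 2.965 m/s

z² = 223² + y²
z = √(223² + 89²) = 5√2306
dz/dt = y/z · dy/dt = 89/(5√2306) · 8 = 356√2306/5765 ≈ 2.965 m/s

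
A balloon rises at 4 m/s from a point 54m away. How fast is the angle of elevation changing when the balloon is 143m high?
0.009245 rad/s

tan(θ) = y/54
sec²(θ) · dθ/dt = (1/54) · dy/dt
dθ/dt = cos²(θ)/54 · 4 = 54/(54² + 143²) · 4
dθ/dt = 0.009245 rad/s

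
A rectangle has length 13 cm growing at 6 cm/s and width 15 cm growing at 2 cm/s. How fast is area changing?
116 cm²/s

A = lw
dA/dt = w·dl/dt + l·dw/dt = 15·6 + 13·2 = 116 cm²/s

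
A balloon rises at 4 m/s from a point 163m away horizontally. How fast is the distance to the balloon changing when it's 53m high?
106√29378/14689 ≈ 1.237 m/s

z² = 163² + y²
z = √(163² + 53²) = √29378
dz/dt = y/z · dy/dt = 53/√29378 · 4 = 106√29378/14689 ≈ 1.237 m/s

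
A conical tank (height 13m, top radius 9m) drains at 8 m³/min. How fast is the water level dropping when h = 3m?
1352/(729π) ≈ 0.5903 m/min

r/h = 9/13, so r = (9/13)h
V = (1/3)πr²h = (1/3)π((9/13)h)²h = (27/169)πh³
dV/dh = (81/169)πh²
dh/dt = (dV/dt)/(dV/dh) = -8/((81/169)π·3²) = -1352/(729π) m/min
The level is dropping at 1352/(729π) ≈ 0.5903 m/min.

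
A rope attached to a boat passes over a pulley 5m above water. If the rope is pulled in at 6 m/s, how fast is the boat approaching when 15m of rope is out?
9√2/2 ≈ 6.364 m/s

rope² = x² + 5²
x = √(15² - 5²) = 10√2
dx/dt = (rope/x) · d(rope)/dt = (15/(10√2)) · (-6) = -9√2/2 m/s
The boat approaches at 9√2/2 ≈ 6.364 m/s.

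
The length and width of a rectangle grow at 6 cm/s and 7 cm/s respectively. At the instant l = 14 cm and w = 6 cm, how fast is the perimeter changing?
26 cm/s

P = 2(l + w)
dP/dt = 2(dl/dt + dw/dt) = 2(6 + 7) = 26 cm/s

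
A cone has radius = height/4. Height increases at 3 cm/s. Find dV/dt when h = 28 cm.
147π cm³/s

V = (1/3)π(h/4)²h = πh³/48
dV/dt = πh²/16 · 3
At h = 28: dV/dt = 147π cm³/s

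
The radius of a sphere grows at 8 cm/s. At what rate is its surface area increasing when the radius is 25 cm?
1600π cm²/s

S = 4πr²
dS/dt = dS/dr · dr/dt = 8πr · 8
At r = 25: dS/dt = 1600π cm²/s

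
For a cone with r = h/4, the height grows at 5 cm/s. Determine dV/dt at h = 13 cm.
845π/16 cm³/s

V = (1/3)π(h/4)²h = πh³/48
dV/dt = πh²/16 · 5
At h = 13: dV/dt = 845π/16 cm³/s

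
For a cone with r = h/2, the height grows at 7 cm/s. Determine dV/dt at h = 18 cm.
567π cm³/s

V = (1/3)π(h/2)²h = πh³/12
dV/dt = πh²/4 · 7
At h = 18: dV/dt = 567π cm³/s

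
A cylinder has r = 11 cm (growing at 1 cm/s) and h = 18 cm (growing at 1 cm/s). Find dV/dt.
517π cm³/s

V = πr²h
dV/dt = 2πrh·dr/dt + πr²·dh/dt
= 2π(11)(18)(1) + π(11)²(1)
= 517π cm³/s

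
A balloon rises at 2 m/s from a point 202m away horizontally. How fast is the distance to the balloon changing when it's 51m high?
102√43405/43405 ≈ 0.4896 m/s

z² = 202² + y²
z = √(202² + 51²) = √43405
dz/dt = y/z · dy/dt = 51/√43405 · 2 = 102√43405/43405 ≈ 0.4896 m/s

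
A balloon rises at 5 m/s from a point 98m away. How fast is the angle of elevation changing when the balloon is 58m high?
0.037785 rad/s

tan(θ) = y/98
sec²(θ) · dθ/dt = (1/98) · dy/dt
dθ/dt = cos²(θ)/98 · 5 = 98/(98² + 58²) · 5
dθ/dt = 0.037785 rad/s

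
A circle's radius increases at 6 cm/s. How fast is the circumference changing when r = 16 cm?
12π cm/s

C = 2πr
dC/dt = 2π · dr/dt = 2π · 6 = 12π cm/s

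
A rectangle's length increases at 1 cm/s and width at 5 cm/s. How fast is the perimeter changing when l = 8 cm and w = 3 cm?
12 cm/s

P = 2(l + w)
dP/dt = 2(dl/dt + dw/dt) = 2(1 + 5) = 12 cm/s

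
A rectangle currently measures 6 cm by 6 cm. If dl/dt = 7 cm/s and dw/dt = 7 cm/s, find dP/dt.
28 cm/s

P = 2(l + w)
dP/dt = 2(dl/dt + dw/dt) = 2(7 + 7) = 28 cm/s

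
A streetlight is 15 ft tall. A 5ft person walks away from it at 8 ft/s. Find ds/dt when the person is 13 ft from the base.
4 ft/s

By similar triangles: 15/(x+s) = 5/s
Solving: s = 5x/10
ds/dt = 5/10 · dx/dt = 1/2 · 8 = 4 ft/s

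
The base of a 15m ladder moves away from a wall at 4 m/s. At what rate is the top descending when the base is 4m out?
16√209/209 ≈ 1.107 m/s

x² + y² = 15²
2x·dx/dt + 2y·dy/dt = 0
dy/dt = -x/y · dx/dt = -4/√209 · 4 = -16√209/209 m/s
The top is descending at 16√209/209 ≈ 1.107 m/s.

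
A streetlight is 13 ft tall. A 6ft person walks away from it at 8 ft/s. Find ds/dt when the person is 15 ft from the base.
48/7 ft/s

By similar triangles: 13/(x+s) = 6/s
Solving: s = 6x/7
ds/dt = 6/7 · dx/dt = 6/7 · 8 = 48/7 ft/s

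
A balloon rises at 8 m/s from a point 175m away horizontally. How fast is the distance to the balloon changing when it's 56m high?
64√689/689 ≈ 2.438 m/s

z² = 175² + y²
z = √(175² + 56²) = 7√689
dz/dt = y/z · dy/dt = 56/(7√689) · 8 = 64√689/689 ≈ 2.438 m/s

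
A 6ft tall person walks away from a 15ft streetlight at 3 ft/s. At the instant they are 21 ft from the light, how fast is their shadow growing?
2 ft/s

By similar triangles: 15/(x+s) = 6/s
Solving: s = 6x/9
ds/dt = 6/9 · dx/dt = 2/3 · 3 = 2 ft/s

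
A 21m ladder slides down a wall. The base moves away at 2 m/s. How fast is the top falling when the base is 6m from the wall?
4√5/15 ≈ 0.5963 m/s

x² + y² = 21²
2x·dx/dt + 2y·dy/dt = 0
dy/dt = -x/y · dx/dt = -6/(9√5) · 2 = -4√5/15 m/s
The top is descending at 4√5/15 ≈ 0.5963 m/s.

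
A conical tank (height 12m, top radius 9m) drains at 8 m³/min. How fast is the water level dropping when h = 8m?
2/(9π) ≈ 0.07074 m/min

r/h = 9/12, so r = (3/4)h
V = (1/3)πr²h = (1/3)π((3/4)h)²h = (3/16)πh³
dV/dh = (9/16)πh²
dh/dt = (dV/dt)/(dV/dh) = -8/((9/16)π·8²) = -2/(9π) m/min
The level is dropping at 2/(9π) ≈ 0.07074 m/min.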